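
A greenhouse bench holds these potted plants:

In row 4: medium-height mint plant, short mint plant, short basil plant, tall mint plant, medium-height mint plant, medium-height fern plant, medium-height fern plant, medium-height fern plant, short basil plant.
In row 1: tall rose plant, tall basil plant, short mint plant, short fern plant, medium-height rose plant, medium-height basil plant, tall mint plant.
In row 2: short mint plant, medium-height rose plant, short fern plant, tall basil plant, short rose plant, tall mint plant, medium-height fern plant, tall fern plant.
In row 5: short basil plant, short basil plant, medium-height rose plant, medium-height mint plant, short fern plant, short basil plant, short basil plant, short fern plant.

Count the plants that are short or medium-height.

25

medium-height: 11; short: 14; together 11 + 14 = 25.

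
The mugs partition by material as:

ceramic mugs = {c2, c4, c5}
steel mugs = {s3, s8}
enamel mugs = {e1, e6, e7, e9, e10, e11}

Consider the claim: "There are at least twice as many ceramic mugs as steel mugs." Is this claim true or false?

|ceramic mugs| = 3.
|steel mugs| = 2.
The claim requires 3 ≥ 2 × 2 = 4, which does not hold.

False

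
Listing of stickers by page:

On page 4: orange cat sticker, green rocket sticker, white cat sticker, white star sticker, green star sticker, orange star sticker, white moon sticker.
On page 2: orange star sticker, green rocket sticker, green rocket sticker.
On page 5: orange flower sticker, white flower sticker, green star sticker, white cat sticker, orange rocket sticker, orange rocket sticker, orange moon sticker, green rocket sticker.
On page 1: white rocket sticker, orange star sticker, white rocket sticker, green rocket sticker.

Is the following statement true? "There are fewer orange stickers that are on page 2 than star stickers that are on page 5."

orange stickers on page 2: 1.
star stickers on page 5: 1.
The claim requires 1 < 1, which does not hold.

False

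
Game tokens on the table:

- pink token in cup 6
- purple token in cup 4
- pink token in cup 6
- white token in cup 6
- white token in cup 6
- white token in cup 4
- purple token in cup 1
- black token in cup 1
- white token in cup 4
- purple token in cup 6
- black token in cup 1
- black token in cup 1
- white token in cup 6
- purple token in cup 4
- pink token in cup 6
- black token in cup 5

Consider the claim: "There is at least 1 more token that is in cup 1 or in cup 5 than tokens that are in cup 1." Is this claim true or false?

There are 5 tokens in cup 1 or in cup 5.
There are 4 tokens in cup 1.
The claim requires 5 − 4 = 1 ≥ 1, which holds.

True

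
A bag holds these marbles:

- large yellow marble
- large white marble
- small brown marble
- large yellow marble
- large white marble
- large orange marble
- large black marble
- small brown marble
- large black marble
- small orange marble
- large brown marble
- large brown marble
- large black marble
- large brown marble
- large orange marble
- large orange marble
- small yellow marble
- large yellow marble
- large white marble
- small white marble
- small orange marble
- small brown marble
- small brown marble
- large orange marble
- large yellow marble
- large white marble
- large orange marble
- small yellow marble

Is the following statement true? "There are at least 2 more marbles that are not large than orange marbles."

marbles that are not large: 9.
orange marbles: 7.
The claim requires 9 − 7 = 2 ≥ 2, which holds.

True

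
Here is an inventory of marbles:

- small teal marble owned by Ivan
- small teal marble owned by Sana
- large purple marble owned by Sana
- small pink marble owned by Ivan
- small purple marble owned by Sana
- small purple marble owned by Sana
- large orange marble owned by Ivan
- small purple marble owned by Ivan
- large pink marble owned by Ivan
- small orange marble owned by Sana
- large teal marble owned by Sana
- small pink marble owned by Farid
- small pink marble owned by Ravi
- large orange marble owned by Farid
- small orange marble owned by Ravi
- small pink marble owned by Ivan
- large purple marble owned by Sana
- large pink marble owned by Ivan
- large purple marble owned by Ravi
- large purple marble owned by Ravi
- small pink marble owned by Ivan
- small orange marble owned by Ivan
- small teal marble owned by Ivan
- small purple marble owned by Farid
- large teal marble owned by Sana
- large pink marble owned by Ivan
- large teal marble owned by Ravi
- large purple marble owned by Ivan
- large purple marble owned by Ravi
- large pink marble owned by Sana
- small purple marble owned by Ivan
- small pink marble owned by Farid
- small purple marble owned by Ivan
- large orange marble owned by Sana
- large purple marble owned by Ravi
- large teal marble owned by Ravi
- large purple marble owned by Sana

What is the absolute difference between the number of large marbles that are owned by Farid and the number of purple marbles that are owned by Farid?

0

large marbles owned by Farid: 1. purple marbles owned by Farid: 1.
|1 − 1| = 1 − 1 = 0.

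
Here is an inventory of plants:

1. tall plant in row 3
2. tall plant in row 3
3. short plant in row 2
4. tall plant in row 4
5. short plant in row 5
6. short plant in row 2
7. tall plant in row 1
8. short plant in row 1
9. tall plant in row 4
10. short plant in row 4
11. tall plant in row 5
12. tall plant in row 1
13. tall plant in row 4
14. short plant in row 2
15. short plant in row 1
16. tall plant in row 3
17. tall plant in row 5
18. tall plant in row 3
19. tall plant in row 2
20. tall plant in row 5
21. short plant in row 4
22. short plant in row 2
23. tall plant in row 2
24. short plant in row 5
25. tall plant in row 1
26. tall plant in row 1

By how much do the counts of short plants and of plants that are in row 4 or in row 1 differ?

1

short plants: 10. plants in row 4 or in row 1: 11.
|10 − 11| = 11 − 10 = 1.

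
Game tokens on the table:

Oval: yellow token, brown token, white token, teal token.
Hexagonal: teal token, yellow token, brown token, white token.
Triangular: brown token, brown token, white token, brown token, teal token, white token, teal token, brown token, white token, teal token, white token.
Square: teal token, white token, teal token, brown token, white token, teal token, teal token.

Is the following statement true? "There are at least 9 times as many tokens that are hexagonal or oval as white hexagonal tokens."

False

|tokens that are hexagonal or oval| = 8.
|white hexagonal tokens| = 1.
The claim requires 8 ≥ 9 × 1 = 9, which does not hold.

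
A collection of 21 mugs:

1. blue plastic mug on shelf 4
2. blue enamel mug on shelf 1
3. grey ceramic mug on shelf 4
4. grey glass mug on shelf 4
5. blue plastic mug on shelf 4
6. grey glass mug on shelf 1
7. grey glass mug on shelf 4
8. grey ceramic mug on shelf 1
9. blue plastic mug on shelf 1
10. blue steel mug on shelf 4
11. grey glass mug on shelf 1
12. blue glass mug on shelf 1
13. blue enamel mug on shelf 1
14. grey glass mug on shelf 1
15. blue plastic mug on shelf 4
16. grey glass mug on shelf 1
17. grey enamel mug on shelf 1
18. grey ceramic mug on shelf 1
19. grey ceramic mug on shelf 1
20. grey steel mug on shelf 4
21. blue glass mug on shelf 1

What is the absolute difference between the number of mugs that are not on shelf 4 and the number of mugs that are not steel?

mugs that are not on shelf 4: 13. mugs that are not steel: 19.
|13 − 19| = 19 − 13 = 6.

6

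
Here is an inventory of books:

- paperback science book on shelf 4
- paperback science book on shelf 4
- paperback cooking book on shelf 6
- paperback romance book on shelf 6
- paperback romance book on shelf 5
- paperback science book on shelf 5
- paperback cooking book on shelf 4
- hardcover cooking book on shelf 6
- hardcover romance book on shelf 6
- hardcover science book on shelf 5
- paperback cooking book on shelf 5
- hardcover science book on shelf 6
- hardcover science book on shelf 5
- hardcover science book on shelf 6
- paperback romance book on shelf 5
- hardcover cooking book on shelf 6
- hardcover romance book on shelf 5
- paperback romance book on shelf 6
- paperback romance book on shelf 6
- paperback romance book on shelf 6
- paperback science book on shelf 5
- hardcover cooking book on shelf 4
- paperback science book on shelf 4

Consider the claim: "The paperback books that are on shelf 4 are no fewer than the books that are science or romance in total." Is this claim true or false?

False

paperback books on shelf 4: 4.
books that are science or romance: 17.
The claim requires 4 ≥ 17, which does not hold.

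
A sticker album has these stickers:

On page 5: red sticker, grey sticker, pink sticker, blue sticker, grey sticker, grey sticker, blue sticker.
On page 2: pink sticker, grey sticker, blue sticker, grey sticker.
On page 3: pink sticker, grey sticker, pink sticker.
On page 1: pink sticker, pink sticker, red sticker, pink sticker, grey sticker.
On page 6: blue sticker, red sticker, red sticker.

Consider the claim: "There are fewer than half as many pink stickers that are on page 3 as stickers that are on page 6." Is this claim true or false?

False

There are 2 pink stickers on page 3.
There are 3 stickers on page 6.
The claim requires 2 × 2 = 4 < 3, which does not hold.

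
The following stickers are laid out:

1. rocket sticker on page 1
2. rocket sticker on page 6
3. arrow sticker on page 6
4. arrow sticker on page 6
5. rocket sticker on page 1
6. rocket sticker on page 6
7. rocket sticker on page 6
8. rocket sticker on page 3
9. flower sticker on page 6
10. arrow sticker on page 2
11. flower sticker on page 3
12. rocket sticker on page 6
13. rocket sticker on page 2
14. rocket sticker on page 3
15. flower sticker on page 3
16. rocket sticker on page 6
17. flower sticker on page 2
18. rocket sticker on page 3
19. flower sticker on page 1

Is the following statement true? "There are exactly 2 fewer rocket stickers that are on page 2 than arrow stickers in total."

True

|rocket stickers on page 2| = 1.
|arrow stickers| = 3.
The claim requires 3 − 1 (= 2) to equal 2, which holds.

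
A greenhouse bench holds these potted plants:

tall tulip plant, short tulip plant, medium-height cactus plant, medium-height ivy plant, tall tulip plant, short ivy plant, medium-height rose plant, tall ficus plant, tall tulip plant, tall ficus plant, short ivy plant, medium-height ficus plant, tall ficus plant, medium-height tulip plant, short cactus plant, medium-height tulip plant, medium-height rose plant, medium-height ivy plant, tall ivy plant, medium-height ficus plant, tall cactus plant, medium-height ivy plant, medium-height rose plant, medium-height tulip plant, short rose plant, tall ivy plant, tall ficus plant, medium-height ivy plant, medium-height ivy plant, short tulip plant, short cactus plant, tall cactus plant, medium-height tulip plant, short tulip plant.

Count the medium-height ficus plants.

2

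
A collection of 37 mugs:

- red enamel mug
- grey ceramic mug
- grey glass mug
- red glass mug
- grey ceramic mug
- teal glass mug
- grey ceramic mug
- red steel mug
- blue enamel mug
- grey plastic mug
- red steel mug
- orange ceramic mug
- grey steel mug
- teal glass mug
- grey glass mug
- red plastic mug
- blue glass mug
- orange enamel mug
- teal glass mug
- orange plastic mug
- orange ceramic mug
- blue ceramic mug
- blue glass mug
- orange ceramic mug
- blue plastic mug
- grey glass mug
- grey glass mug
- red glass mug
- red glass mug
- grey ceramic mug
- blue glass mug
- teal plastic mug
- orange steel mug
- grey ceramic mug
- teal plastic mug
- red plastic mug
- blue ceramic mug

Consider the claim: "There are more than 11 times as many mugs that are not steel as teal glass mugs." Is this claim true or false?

False

|mugs that are not steel| = 33.
|teal glass mugs| = 3.
The claim requires 33 > 11 × 3 = 33, which does not hold.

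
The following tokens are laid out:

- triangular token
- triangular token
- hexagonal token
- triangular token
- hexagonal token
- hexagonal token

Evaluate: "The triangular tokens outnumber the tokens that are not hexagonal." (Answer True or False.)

False

|triangular tokens| = 3.
|tokens that are not hexagonal| = 3.
The claim requires 3 > 3, which does not hold.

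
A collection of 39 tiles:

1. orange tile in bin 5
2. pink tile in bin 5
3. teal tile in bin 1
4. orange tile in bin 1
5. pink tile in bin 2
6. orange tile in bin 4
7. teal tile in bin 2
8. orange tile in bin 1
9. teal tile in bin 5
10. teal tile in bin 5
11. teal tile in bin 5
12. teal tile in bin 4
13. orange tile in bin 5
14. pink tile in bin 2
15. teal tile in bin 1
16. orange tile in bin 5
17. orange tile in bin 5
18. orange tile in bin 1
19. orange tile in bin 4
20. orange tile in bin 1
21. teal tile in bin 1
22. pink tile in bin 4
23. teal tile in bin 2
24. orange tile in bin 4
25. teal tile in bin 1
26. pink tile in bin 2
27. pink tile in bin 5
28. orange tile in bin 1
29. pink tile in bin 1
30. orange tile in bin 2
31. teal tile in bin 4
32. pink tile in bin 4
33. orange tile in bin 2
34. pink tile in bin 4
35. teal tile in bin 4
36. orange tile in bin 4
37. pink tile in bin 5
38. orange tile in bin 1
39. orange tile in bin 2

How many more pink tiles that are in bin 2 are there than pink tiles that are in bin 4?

pink tiles in bin 2: 3.
pink tiles in bin 4: 3.
3 − 3 = 0.

0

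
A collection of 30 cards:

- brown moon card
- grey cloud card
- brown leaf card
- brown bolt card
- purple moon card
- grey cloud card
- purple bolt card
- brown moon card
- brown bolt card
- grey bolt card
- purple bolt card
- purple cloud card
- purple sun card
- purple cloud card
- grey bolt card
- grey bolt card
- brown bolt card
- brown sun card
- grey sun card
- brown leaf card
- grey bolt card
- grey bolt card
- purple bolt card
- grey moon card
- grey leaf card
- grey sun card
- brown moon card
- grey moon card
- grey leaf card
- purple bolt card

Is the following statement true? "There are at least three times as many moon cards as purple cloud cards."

|moon cards| = 6.
|purple cloud cards| = 2.
The claim requires 6 ≥ 3 × 2 = 6, which holds.

True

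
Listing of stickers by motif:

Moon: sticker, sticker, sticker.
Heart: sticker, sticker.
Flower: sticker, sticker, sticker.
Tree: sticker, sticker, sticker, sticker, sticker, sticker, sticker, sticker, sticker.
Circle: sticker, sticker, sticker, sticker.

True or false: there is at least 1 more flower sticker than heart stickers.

True

|flower stickers| = 3.
|heart stickers| = 2.
The claim requires 3 − 2 = 1 ≥ 1, which holds.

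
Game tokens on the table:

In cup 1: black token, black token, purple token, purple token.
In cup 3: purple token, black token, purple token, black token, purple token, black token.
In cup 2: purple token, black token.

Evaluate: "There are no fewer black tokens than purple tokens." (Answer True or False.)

True

black tokens: 6.
purple tokens: 6.
The claim requires 6 ≥ 6, which holds.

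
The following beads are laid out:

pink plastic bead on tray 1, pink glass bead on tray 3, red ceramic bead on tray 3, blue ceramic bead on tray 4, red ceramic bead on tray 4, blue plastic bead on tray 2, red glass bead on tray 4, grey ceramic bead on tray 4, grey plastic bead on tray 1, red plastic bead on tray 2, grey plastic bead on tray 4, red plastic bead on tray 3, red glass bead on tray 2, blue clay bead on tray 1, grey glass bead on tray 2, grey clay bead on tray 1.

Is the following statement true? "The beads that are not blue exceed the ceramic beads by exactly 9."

True

There are 13 beads that are not blue.
There are 4 ceramic beads.
The claim requires 13 − 4 (= 9) to equal 9, which holds.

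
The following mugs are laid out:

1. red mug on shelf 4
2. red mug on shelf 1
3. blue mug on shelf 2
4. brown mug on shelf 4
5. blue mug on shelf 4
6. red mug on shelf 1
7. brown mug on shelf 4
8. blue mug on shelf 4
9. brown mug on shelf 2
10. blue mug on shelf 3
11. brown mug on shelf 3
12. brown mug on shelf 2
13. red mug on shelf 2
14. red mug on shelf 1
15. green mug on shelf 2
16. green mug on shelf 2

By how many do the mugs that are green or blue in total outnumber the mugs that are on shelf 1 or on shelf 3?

mugs that are green or blue: 6.
mugs on shelf 1 or on shelf 3: 5.
6 − 5 = 1.

1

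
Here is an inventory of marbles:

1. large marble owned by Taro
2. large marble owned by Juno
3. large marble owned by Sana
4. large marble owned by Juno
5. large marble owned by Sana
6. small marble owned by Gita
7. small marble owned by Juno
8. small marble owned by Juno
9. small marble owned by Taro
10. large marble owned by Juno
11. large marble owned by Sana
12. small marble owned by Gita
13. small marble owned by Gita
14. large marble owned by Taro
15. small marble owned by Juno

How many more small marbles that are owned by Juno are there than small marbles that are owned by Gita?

0

small marbles owned by Juno: 3.
small marbles owned by Gita: 3.
3 − 3 = 0.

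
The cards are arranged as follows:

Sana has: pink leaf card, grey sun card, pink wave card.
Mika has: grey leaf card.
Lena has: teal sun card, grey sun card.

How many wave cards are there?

1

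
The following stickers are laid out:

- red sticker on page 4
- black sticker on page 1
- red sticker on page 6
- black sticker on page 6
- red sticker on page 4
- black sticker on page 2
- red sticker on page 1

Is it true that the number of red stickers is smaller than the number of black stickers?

False

red stickers: 4.
black stickers: 3.
The claim requires 4 < 3, which does not hold.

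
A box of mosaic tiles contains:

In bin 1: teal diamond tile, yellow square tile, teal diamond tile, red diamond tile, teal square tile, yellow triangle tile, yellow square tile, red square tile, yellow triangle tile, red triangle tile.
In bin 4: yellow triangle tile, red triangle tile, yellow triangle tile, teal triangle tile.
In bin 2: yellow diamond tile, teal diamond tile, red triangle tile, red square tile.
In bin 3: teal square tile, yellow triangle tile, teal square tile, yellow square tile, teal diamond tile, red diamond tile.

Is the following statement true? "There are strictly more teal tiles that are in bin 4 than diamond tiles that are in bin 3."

False

There is 1 teal tile in bin 4.
There are 2 diamond tiles in bin 3.
The claim requires 1 > 2, which does not hold.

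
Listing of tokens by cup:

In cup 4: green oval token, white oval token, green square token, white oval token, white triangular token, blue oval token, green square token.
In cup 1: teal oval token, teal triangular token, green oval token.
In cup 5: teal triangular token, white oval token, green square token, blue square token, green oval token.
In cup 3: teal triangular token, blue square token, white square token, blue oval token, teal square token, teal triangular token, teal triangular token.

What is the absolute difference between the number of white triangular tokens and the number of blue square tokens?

white triangular tokens: 1. blue square tokens: 2.
|1 − 2| = 2 − 1 = 1.

1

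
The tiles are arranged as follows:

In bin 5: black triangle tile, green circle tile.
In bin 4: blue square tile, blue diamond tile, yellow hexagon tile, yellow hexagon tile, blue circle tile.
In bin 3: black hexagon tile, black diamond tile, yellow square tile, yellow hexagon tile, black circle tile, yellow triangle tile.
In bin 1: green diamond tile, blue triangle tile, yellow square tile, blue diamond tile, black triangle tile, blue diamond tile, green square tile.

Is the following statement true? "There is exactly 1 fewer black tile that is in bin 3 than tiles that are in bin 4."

False

black tiles in bin 3: 3.
tiles in bin 4: 5.
The claim requires 5 − 3 (= 2) to equal 1, which does not hold.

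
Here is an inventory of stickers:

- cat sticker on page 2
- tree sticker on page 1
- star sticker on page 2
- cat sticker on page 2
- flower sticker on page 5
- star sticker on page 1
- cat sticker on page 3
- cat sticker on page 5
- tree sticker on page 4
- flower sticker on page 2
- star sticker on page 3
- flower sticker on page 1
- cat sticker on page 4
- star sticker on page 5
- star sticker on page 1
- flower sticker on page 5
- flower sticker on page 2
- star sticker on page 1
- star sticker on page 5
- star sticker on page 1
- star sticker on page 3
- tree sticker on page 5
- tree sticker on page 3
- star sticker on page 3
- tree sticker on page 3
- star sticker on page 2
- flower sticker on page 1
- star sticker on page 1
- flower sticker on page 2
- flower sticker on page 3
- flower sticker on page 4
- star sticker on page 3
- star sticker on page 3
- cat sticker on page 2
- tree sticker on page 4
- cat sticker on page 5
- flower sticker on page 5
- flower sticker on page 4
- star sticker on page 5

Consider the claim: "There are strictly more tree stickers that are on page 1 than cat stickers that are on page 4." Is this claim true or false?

|tree stickers on page 1| = 1.
|cat stickers on page 4| = 1.
The claim requires 1 > 1, which does not hold.

False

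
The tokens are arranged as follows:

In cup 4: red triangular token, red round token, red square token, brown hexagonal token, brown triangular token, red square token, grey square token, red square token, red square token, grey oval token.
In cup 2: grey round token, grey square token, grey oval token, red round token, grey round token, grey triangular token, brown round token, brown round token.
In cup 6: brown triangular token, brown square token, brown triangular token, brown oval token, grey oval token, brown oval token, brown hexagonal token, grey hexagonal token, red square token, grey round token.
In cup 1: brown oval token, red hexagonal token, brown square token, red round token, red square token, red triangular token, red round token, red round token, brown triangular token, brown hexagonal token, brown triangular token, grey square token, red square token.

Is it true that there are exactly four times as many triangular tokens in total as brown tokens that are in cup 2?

triangular tokens: 8.
brown tokens in cup 2: 2.
The claim requires 8 = 4 × 2 = 8, which holds.

True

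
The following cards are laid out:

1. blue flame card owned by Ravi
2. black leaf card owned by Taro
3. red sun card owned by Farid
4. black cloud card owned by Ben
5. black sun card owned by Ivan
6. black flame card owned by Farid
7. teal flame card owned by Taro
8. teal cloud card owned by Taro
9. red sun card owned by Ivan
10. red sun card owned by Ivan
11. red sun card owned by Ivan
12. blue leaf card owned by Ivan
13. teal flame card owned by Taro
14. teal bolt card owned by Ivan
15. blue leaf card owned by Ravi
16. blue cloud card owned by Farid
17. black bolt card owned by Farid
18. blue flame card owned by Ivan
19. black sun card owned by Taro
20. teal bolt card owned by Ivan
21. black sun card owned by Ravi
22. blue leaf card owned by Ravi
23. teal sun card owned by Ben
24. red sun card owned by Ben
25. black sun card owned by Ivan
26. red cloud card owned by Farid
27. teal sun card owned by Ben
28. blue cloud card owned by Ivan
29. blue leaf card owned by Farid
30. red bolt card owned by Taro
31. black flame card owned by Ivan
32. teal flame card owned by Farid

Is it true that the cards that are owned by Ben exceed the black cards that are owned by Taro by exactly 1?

False

|cards owned by Ben| = 4.
|black cards owned by Taro| = 2.
The claim requires 4 − 2 (= 2) to equal 1, which does not hold.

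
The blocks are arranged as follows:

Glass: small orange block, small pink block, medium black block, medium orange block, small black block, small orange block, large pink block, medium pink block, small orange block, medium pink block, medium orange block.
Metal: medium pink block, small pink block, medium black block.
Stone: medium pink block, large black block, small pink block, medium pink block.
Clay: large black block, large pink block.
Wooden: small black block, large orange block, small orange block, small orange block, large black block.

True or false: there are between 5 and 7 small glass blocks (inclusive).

True

There are 5 small glass blocks.
The claim requires 5 ≤ 5 ≤ 7, which holds.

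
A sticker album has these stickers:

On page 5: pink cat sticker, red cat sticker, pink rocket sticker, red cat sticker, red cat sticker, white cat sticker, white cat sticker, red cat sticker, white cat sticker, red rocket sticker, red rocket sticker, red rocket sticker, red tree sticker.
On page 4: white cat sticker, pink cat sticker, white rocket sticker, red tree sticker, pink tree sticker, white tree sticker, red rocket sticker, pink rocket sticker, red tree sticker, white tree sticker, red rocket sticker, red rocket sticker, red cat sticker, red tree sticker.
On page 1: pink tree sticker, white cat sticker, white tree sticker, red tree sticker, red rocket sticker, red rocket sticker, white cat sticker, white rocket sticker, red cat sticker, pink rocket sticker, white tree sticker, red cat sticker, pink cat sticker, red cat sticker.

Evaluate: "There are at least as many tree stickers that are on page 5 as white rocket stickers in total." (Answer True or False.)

There is 1 tree sticker on page 5.
There are 2 white rocket stickers.
The claim requires 1 ≥ 2, which does not hold.

False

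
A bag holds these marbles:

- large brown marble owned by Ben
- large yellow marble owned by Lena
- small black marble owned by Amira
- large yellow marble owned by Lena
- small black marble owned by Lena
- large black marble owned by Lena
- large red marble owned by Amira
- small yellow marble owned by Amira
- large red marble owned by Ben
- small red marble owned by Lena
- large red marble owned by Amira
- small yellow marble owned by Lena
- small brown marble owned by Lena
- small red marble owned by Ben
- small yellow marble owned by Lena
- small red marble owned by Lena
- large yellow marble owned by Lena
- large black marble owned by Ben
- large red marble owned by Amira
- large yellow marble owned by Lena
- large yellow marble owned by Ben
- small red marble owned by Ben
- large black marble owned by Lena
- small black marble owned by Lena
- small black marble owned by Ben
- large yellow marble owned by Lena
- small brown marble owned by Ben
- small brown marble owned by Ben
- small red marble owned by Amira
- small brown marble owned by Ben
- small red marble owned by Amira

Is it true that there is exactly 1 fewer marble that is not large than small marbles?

marbles that are not large: 17.
small marbles: 17.
The claim requires 17 − 17 (= 0) to equal 1, which does not hold.

False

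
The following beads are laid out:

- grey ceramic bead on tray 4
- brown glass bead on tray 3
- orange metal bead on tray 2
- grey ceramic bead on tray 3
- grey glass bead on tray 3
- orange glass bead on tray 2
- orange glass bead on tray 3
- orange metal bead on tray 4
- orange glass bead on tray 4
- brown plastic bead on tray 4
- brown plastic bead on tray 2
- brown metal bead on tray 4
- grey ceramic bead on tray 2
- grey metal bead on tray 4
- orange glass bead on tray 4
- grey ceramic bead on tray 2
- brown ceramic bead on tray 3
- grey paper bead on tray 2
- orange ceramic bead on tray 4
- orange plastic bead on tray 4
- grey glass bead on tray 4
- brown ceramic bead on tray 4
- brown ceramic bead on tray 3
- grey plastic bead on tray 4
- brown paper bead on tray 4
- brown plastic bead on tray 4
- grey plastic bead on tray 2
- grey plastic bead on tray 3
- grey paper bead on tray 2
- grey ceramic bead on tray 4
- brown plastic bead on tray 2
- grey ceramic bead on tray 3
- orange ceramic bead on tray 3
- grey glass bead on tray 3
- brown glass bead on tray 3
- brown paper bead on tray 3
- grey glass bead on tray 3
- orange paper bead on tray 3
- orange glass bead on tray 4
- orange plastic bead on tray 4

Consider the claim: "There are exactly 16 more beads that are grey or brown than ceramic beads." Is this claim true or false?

False

beads that are grey or brown: 28.
ceramic beads: 11.
The claim requires 28 − 11 (= 17) to equal 16, which does not hold.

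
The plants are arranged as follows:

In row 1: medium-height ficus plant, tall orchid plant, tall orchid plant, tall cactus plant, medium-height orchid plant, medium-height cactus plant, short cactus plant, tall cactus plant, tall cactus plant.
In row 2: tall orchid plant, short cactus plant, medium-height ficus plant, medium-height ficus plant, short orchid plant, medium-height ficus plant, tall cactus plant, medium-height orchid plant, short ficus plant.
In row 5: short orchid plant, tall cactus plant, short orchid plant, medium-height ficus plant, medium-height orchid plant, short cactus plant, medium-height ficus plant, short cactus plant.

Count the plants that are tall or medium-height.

18

medium-height: 10; tall: 8; together 10 + 8 = 18.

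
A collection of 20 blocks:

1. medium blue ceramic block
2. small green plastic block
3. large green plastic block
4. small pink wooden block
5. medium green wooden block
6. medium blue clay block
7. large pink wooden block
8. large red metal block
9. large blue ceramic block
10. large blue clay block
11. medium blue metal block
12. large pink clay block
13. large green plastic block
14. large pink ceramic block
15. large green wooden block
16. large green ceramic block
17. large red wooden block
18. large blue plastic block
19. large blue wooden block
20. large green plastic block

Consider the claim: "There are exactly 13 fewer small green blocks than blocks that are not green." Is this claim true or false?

False

small green blocks: 1.
blocks that are not green: 13.
The claim requires 13 − 1 (= 12) to equal 13, which does not hold.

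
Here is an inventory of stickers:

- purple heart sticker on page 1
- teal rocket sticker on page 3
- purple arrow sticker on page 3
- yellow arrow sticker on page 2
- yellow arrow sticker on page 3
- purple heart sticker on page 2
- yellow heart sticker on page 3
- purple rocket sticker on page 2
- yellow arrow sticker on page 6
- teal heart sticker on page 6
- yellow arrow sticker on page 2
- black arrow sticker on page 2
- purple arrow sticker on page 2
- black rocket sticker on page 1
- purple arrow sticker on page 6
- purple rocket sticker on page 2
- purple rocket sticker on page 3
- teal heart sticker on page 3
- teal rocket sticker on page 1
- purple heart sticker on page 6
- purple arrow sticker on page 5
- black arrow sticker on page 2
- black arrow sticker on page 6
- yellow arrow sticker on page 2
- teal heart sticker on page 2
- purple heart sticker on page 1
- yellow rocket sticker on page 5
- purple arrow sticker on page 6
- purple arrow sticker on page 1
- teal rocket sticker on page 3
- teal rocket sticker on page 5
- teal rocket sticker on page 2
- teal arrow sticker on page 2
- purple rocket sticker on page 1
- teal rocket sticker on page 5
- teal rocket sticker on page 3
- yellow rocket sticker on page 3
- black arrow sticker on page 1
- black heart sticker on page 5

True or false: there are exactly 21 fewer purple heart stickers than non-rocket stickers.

There are 4 purple heart stickers.
There are 25 non-rocket stickers.
The claim requires 25 − 4 (= 21) to equal 21, which holds.

True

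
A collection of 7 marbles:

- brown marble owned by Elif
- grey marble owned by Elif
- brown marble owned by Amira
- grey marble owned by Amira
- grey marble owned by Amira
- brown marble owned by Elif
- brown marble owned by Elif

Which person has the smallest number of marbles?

Amira

Counts by owner: Elif→4, Amira→3.
The minimum is 3, held uniquely by Amira.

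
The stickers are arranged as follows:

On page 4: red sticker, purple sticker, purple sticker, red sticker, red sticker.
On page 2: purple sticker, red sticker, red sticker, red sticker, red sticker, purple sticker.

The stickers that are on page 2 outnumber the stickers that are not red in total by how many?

2

stickers on page 2: 6.
stickers that are not red: 4.
6 − 4 = 2.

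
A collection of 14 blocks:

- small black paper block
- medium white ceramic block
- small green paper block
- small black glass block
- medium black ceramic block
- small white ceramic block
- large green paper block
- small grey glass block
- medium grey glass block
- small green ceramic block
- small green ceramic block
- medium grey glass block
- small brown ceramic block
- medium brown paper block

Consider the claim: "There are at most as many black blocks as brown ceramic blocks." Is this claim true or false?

False

|black blocks| = 3.
|brown ceramic blocks| = 1.
The claim requires 3 ≤ 1, which does not hold.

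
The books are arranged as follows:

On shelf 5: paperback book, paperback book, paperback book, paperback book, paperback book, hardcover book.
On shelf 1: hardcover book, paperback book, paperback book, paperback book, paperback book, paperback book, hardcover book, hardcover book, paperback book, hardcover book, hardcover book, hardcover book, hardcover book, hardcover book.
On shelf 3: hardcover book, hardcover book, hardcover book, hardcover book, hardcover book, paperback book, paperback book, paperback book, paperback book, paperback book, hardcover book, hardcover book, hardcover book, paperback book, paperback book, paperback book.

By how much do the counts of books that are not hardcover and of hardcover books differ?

books that are not hardcover: 19. hardcover books: 17.
|19 − 17| = 19 − 17 = 2.

2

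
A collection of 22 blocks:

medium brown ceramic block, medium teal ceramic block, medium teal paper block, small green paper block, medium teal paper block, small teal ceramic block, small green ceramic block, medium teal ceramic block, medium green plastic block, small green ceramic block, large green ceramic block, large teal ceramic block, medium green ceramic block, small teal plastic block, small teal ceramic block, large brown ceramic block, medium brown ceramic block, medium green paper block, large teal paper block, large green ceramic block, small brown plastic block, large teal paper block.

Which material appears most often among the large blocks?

ceramic

Counts by material (restricted to large blocks): ceramic 4, paper 2.
The maximum is 4, held uniquely by ceramic.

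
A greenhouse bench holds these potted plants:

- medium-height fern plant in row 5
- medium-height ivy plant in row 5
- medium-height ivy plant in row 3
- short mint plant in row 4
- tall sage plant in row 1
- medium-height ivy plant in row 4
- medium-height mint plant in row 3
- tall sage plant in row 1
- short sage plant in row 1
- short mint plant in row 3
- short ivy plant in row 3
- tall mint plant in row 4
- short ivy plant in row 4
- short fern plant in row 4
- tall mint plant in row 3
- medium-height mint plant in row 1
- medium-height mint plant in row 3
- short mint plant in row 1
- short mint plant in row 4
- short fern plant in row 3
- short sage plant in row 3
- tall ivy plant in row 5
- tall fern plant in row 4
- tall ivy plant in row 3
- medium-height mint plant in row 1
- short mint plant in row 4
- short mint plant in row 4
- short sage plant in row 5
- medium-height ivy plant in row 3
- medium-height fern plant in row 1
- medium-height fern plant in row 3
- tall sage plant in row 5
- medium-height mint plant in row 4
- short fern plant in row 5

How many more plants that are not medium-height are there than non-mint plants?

1

plants that are not medium-height: 22.
non-mint plants: 21.
22 − 21 = 1.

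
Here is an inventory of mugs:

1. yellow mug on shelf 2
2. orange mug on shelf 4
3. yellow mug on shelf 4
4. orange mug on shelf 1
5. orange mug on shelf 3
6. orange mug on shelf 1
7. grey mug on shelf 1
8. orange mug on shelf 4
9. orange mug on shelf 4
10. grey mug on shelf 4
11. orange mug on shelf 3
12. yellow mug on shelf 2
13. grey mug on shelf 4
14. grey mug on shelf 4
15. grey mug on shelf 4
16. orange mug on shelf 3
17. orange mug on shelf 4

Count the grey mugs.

5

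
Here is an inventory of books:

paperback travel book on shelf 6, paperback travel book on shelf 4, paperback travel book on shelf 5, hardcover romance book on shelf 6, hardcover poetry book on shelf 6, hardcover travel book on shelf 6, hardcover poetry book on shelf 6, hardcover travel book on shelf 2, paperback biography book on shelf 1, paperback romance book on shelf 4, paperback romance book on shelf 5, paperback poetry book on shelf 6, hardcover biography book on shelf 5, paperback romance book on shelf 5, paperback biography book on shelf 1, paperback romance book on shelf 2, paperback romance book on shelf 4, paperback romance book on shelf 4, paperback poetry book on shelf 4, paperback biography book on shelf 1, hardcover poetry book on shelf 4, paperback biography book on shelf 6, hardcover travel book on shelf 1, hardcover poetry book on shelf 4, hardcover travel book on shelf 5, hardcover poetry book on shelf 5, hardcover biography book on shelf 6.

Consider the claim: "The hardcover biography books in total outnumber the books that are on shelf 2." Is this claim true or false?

False

hardcover biography books: 2.
books on shelf 2: 2.
The claim requires 2 > 2, which does not hold.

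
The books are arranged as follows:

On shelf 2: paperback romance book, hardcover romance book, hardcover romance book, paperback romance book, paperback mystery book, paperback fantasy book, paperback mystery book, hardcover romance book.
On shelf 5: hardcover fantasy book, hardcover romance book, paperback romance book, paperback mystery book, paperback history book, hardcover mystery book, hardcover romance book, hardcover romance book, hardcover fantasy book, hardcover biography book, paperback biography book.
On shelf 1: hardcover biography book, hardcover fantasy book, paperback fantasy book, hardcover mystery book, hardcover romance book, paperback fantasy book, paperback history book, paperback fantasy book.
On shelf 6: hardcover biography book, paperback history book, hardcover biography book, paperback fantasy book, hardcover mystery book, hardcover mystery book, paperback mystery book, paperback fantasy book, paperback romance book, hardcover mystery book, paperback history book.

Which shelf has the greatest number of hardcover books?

Counts by shelf (restricted to hardcover books): shelf 5→7, shelf 6→5, shelf 1→4, shelf 2→3.
The maximum is 7, held uniquely by shelf 5.

shelf 5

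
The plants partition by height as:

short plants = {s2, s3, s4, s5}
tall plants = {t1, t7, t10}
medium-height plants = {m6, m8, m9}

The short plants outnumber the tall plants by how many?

short plants: 4.
tall plants: 3.
4 − 3 = 1.

1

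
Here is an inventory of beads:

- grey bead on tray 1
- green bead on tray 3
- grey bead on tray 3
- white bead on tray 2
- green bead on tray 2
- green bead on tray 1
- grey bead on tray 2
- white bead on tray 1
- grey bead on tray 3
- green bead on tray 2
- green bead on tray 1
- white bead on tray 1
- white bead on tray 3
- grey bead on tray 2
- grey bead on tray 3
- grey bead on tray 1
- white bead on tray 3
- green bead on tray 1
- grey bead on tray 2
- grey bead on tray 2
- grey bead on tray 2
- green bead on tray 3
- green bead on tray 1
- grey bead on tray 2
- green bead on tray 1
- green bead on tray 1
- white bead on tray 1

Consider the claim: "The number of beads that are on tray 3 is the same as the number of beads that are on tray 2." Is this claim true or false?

False

beads on tray 3: 7.
beads on tray 2: 9.
The claim requires 7 = 9, which does not hold.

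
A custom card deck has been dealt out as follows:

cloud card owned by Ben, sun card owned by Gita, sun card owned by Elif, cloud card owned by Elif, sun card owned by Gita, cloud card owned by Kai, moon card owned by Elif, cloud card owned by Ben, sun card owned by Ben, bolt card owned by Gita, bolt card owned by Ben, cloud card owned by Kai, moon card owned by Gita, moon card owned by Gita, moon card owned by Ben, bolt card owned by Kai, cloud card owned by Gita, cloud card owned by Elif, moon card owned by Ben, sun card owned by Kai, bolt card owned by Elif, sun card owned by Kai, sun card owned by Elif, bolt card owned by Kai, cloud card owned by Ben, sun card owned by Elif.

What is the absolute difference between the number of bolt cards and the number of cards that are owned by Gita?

bolt cards: 5. cards owned by Gita: 6.
|5 − 6| = 6 − 5 = 1.

1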